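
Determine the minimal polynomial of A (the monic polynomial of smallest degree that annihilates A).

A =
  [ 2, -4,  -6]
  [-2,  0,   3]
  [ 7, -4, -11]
x^3 + 9*x^2 + 24*x + 20

The characteristic polynomial is χ_A(x) = (x + 2)^2*(x + 5), so the eigenvalues are known. The minimal polynomial is
  m_A(x) = Π_λ (x − λ)^{k_λ}
where k_λ is the size of the *largest* Jordan block for λ (equivalently, the smallest k with (A − λI)^k v = 0 for every generalised eigenvector v of λ).

  λ = -5: largest Jordan block has size 1, contributing (x + 5)
  λ = -2: largest Jordan block has size 2, contributing (x + 2)^2

So m_A(x) = (x + 2)^2*(x + 5) = x^3 + 9*x^2 + 24*x + 20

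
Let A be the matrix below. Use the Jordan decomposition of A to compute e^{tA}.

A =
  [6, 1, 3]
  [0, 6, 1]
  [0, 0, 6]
e^{tA} =
  [exp(6*t), t*exp(6*t), t^2*exp(6*t)/2 + 3*t*exp(6*t)]
  [0, exp(6*t), t*exp(6*t)]
  [0, 0, exp(6*t)]

Strategy: write A = P · J · P⁻¹ where J is a Jordan canonical form, so e^{tA} = P · e^{tJ} · P⁻¹, and e^{tJ} can be computed block-by-block.

A has Jordan form
J =
  [6, 1, 0]
  [0, 6, 1]
  [0, 0, 6]
(up to reordering of blocks).

Per-block formulas:
  For a 3×3 Jordan block J_3(6): exp(t · J_3(6)) = e^(6t)·(I + t·N + (t^2/2)·N^2), where N is the 3×3 nilpotent shift.

After assembling e^{tJ} and conjugating by P, we get:

e^{tA} =
  [exp(6*t), t*exp(6*t), t^2*exp(6*t)/2 + 3*t*exp(6*t)]
  [0, exp(6*t), t*exp(6*t)]
  [0, 0, exp(6*t)]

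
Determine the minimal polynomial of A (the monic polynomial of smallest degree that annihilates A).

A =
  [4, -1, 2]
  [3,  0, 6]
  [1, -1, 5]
x^2 - 6*x + 9

The characteristic polynomial is χ_A(x) = (x - 3)^3, so the eigenvalues are known. The minimal polynomial is
  m_A(x) = Π_λ (x − λ)^{k_λ}
where k_λ is the size of the *largest* Jordan block for λ (equivalently, the smallest k with (A − λI)^k v = 0 for every generalised eigenvector v of λ).

  λ = 3: largest Jordan block has size 2, contributing (x − 3)^2

So m_A(x) = (x - 3)^2 = x^2 - 6*x + 9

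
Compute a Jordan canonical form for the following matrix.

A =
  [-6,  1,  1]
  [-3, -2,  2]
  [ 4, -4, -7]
J_3(-5)

The characteristic polynomial is
  det(x·I − A) = x^3 + 15*x^2 + 75*x + 125 = (x + 5)^3

Eigenvalues and multiplicities (the geometric multiplicity of λ is n − rank(A − λI), which equals the number of Jordan blocks for λ):
  λ = -5: algebraic multiplicity = 3, geometric multiplicity = 1

Determining the block sizes for each eigenvalue:
  λ = -5: one block (gm = 1), so the single block has size am = 3 → block sizes [3]

Assembling the blocks gives a Jordan form
J =
  [-5,  1,  0]
  [ 0, -5,  1]
  [ 0,  0, -5]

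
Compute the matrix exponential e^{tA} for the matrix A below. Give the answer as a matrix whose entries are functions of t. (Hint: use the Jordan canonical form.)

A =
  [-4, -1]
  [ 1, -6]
e^{tA} =
  [t*exp(-5*t) + exp(-5*t), -t*exp(-5*t)]
  [t*exp(-5*t), -t*exp(-5*t) + exp(-5*t)]

Strategy: write A = P · J · P⁻¹ where J is a Jordan canonical form, so e^{tA} = P · e^{tJ} · P⁻¹, and e^{tJ} can be computed block-by-block.

A has Jordan form
J =
  [-5,  1]
  [ 0, -5]
(up to reordering of blocks).

Per-block formulas:
  For a 2×2 Jordan block J_2(-5): exp(t · J_2(-5)) = e^(-5t)·(I + t·N), where N is the 2×2 nilpotent shift.

After assembling e^{tJ} and conjugating by P, we get:

e^{tA} =
  [t*exp(-5*t) + exp(-5*t), -t*exp(-5*t)]
  [t*exp(-5*t), -t*exp(-5*t) + exp(-5*t)]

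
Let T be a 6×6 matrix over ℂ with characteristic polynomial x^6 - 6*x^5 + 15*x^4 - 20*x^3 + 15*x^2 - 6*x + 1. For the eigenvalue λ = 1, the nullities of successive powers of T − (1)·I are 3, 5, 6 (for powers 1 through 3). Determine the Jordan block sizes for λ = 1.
Block sizes for λ = 1: [3, 2, 1]

From the dimensions of kernels of powers, the number of Jordan blocks of size at least j is d_j − d_{j−1} where d_j = dim ker(N^j) (with d_0 = 0). Computing the differences gives [3, 2, 1].
The number of blocks of size exactly k is (#blocks of size ≥ k) − (#blocks of size ≥ k + 1), so the partition is: 1 block(s) of size 1, 1 block(s) of size 2, 1 block(s) of size 3.
In nonincreasing order the block sizes are [3, 2, 1].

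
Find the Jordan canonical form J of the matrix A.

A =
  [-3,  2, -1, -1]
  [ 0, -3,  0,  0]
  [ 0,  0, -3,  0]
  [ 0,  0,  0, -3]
J_2(-3) ⊕ J_1(-3) ⊕ J_1(-3)

The characteristic polynomial is
  det(x·I − A) = x^4 + 12*x^3 + 54*x^2 + 108*x + 81 = (x + 3)^4

Eigenvalues and multiplicities (the geometric multiplicity of λ is n − rank(A − λI), which equals the number of Jordan blocks for λ):
  λ = -3: algebraic multiplicity = 4, geometric multiplicity = 3

Determining the block sizes for each eigenvalue:
  λ = -3: 3 blocks summing to 4 forces exactly one block of size 2 and the rest size 1 → block sizes [2, 1, 1]

Assembling the blocks gives a Jordan form
J =
  [-3,  1,  0,  0]
  [ 0, -3,  0,  0]
  [ 0,  0, -3,  0]
  [ 0,  0,  0, -3]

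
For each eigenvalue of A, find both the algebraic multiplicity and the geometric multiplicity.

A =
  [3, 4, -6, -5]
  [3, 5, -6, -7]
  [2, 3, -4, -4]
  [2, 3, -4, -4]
λ = 0: alg = 4, geom = 2

Step 1 — factor the characteristic polynomial to read off the algebraic multiplicities:
  χ_A(x) = x^4

Step 2 — compute geometric multiplicities via the rank-nullity identity g(λ) = n − rank(A − λI):
  rank(A − (0)·I) = 2, so dim ker(A − (0)·I) = n − 2 = 2

Summary:
  λ = 0: algebraic multiplicity = 4, geometric multiplicity = 2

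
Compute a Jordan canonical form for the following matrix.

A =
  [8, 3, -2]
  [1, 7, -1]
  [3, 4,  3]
J_3(6)

The characteristic polynomial is
  det(x·I − A) = x^3 - 18*x^2 + 108*x - 216 = (x - 6)^3

Eigenvalues and multiplicities (the geometric multiplicity of λ is n − rank(A − λI), which equals the number of Jordan blocks for λ):
  λ = 6: algebraic multiplicity = 3, geometric multiplicity = 1

Determining the block sizes for each eigenvalue:
  λ = 6: one block (gm = 1), so the single block has size am = 3 → block sizes [3]

Assembling the blocks gives a Jordan form
J =
  [6, 1, 0]
  [0, 6, 1]
  [0, 0, 6]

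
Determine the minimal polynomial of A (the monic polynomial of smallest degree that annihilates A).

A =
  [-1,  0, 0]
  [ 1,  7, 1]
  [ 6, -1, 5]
x^3 - 11*x^2 + 24*x + 36

The characteristic polynomial is χ_A(x) = (x - 6)^2*(x + 1), so the eigenvalues are known. The minimal polynomial is
  m_A(x) = Π_λ (x − λ)^{k_λ}
where k_λ is the size of the *largest* Jordan block for λ (equivalently, the smallest k with (A − λI)^k v = 0 for every generalised eigenvector v of λ).

  λ = -1: largest Jordan block has size 1, contributing (x + 1)
  λ = 6: largest Jordan block has size 2, contributing (x − 6)^2

So m_A(x) = (x - 6)^2*(x + 1) = x^3 - 11*x^2 + 24*x + 36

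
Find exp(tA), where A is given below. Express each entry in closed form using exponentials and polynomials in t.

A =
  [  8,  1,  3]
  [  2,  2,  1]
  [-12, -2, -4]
e^{tA} =
  [t^2*exp(2*t) + 6*t*exp(2*t) + exp(2*t), t*exp(2*t), t^2*exp(2*t)/2 + 3*t*exp(2*t)]
  [2*t*exp(2*t), exp(2*t), t*exp(2*t)]
  [-2*t^2*exp(2*t) - 12*t*exp(2*t), -2*t*exp(2*t), -t^2*exp(2*t) - 6*t*exp(2*t) + exp(2*t)]

Strategy: write A = P · J · P⁻¹ where J is a Jordan canonical form, so e^{tA} = P · e^{tJ} · P⁻¹, and e^{tJ} can be computed block-by-block.

A has Jordan form
J =
  [2, 1, 0]
  [0, 2, 1]
  [0, 0, 2]
(up to reordering of blocks).

Per-block formulas:
  For a 3×3 Jordan block J_3(2): exp(t · J_3(2)) = e^(2t)·(I + t·N + (t^2/2)·N^2), where N is the 3×3 nilpotent shift.

After assembling e^{tJ} and conjugating by P, we get:

e^{tA} =
  [t^2*exp(2*t) + 6*t*exp(2*t) + exp(2*t), t*exp(2*t), t^2*exp(2*t)/2 + 3*t*exp(2*t)]
  [2*t*exp(2*t), exp(2*t), t*exp(2*t)]
  [-2*t^2*exp(2*t) - 12*t*exp(2*t), -2*t*exp(2*t), -t^2*exp(2*t) - 6*t*exp(2*t) + exp(2*t)]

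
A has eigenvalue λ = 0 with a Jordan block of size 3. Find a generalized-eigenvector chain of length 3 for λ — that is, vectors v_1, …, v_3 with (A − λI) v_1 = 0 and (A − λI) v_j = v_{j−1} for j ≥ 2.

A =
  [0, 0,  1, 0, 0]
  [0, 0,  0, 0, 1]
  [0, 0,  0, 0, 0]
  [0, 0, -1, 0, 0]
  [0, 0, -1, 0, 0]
A Jordan chain for λ = 0 of length 3:
v_1 = (0, -1, 0, 0, 0)ᵀ
v_2 = (1, 0, 0, -1, -1)ᵀ
v_3 = (0, 0, 1, 0, 0)ᵀ

Let N = A − (0)·I. We want v_3 with N^3 v_3 = 0 but N^2 v_3 ≠ 0; then v_{j-1} := N · v_j for j = 3, …, 2.

Pick v_3 = (0, 0, 1, 0, 0)ᵀ.
Then v_2 = N · v_3 = (1, 0, 0, -1, -1)ᵀ.
Then v_1 = N · v_2 = (0, -1, 0, 0, 0)ᵀ.

Sanity check: (A − (0)·I) v_1 = (0, 0, 0, 0, 0)ᵀ = 0. ✓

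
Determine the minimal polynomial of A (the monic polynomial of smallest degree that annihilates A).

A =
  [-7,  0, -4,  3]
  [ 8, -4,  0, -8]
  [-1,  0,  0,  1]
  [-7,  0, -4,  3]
x^3 + 4*x^2

The characteristic polynomial is χ_A(x) = x^2*(x + 4)^2, so the eigenvalues are known. The minimal polynomial is
  m_A(x) = Π_λ (x − λ)^{k_λ}
where k_λ is the size of the *largest* Jordan block for λ (equivalently, the smallest k with (A − λI)^k v = 0 for every generalised eigenvector v of λ).

  λ = -4: largest Jordan block has size 1, contributing (x + 4)
  λ = 0: largest Jordan block has size 2, contributing (x − 0)^2

So m_A(x) = x^2*(x + 4) = x^3 + 4*x^2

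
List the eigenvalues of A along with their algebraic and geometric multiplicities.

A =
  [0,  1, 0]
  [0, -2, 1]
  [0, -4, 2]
λ = 0: alg = 3, geom = 1

Step 1 — factor the characteristic polynomial to read off the algebraic multiplicities:
  χ_A(x) = x^3

Step 2 — compute geometric multiplicities via the rank-nullity identity g(λ) = n − rank(A − λI):
  rank(A − (0)·I) = 2, so dim ker(A − (0)·I) = n − 2 = 1

Summary:
  λ = 0: algebraic multiplicity = 3, geometric multiplicity = 1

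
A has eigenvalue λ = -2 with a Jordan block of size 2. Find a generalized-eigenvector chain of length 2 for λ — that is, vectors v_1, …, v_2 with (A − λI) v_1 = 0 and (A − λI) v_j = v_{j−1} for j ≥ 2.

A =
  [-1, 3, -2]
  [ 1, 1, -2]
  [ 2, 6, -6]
A Jordan chain for λ = -2 of length 2:
v_1 = (1, 1, 2)ᵀ
v_2 = (1, 0, 0)ᵀ

Let N = A − (-2)·I. We want v_2 with N^2 v_2 = 0 but N^1 v_2 ≠ 0; then v_{j-1} := N · v_j for j = 2, …, 2.

Pick v_2 = (1, 0, 0)ᵀ.
Then v_1 = N · v_2 = (1, 1, 2)ᵀ.

Sanity check: (A − (-2)·I) v_1 = (0, 0, 0)ᵀ = 0. ✓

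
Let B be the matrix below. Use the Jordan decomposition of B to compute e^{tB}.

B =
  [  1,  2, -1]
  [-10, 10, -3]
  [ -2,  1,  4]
e^{tB} =
  [-t^2*exp(5*t) - 4*t*exp(5*t) + exp(5*t), t^2*exp(5*t)/2 + 2*t*exp(5*t), -t^2*exp(5*t)/2 - t*exp(5*t)]
  [-2*t^2*exp(5*t) - 10*t*exp(5*t), t^2*exp(5*t) + 5*t*exp(5*t) + exp(5*t), -t^2*exp(5*t) - 3*t*exp(5*t)]
  [-2*t*exp(5*t), t*exp(5*t), -t*exp(5*t) + exp(5*t)]

Strategy: write B = P · J · P⁻¹ where J is a Jordan canonical form, so e^{tB} = P · e^{tJ} · P⁻¹, and e^{tJ} can be computed block-by-block.

B has Jordan form
J =
  [5, 1, 0]
  [0, 5, 1]
  [0, 0, 5]
(up to reordering of blocks).

Per-block formulas:
  For a 3×3 Jordan block J_3(5): exp(t · J_3(5)) = e^(5t)·(I + t·N + (t^2/2)·N^2), where N is the 3×3 nilpotent shift.

After assembling e^{tJ} and conjugating by P, we get:

e^{tB} =
  [-t^2*exp(5*t) - 4*t*exp(5*t) + exp(5*t), t^2*exp(5*t)/2 + 2*t*exp(5*t), -t^2*exp(5*t)/2 - t*exp(5*t)]
  [-2*t^2*exp(5*t) - 10*t*exp(5*t), t^2*exp(5*t) + 5*t*exp(5*t) + exp(5*t), -t^2*exp(5*t) - 3*t*exp(5*t)]
  [-2*t*exp(5*t), t*exp(5*t), -t*exp(5*t) + exp(5*t)]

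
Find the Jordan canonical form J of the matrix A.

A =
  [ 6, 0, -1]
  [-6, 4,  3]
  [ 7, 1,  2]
J_3(4)

The characteristic polynomial is
  det(x·I − A) = x^3 - 12*x^2 + 48*x - 64 = (x - 4)^3

Eigenvalues and multiplicities (the geometric multiplicity of λ is n − rank(A − λI), which equals the number of Jordan blocks for λ):
  λ = 4: algebraic multiplicity = 3, geometric multiplicity = 1

Determining the block sizes for each eigenvalue:
  λ = 4: one block (gm = 1), so the single block has size am = 3 → block sizes [3]

Assembling the blocks gives a Jordan form
J =
  [4, 1, 0]
  [0, 4, 1]
  [0, 0, 4]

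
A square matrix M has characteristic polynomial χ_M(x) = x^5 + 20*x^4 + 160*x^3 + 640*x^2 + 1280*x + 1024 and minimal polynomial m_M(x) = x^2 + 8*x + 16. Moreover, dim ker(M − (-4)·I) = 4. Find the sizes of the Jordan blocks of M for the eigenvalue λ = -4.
Block sizes for λ = -4: [2, 1, 1, 1]

Step 1 — from the characteristic polynomial, algebraic multiplicity of λ = -4 is 5. From dim ker(M − (-4)·I) = 4, there are exactly 4 Jordan blocks for λ = -4.
Step 2 — from the minimal polynomial, the factor (x + 4)^2 tells us the largest block for λ = -4 has size 2.
Step 3 — with total size 5, 4 blocks, and largest block 2, the block sizes (in nonincreasing order) are [2, 1, 1, 1].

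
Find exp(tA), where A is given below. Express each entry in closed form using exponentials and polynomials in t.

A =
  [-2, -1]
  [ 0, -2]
e^{tA} =
  [exp(-2*t), -t*exp(-2*t)]
  [0, exp(-2*t)]

Strategy: write A = P · J · P⁻¹ where J is a Jordan canonical form, so e^{tA} = P · e^{tJ} · P⁻¹, and e^{tJ} can be computed block-by-block.

A has Jordan form
J =
  [-2,  1]
  [ 0, -2]
(up to reordering of blocks).

Per-block formulas:
  For a 2×2 Jordan block J_2(-2): exp(t · J_2(-2)) = e^(-2t)·(I + t·N), where N is the 2×2 nilpotent shift.

After assembling e^{tJ} and conjugating by P, we get:

e^{tA} =
  [exp(-2*t), -t*exp(-2*t)]
  [0, exp(-2*t)]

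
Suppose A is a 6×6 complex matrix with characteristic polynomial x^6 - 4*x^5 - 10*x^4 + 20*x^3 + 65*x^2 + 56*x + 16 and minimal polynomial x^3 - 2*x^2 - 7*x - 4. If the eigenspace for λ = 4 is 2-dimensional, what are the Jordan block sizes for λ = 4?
Block sizes for λ = 4: [1, 1]

Step 1 — from the characteristic polynomial, algebraic multiplicity of λ = 4 is 2. From dim ker(A − (4)·I) = 2, there are exactly 2 Jordan blocks for λ = 4.
Step 2 — from the minimal polynomial, the factor (x − 4) tells us the largest block for λ = 4 has size 1.
Step 3 — with total size 2, 2 blocks, and largest block 1, the block sizes (in nonincreasing order) are [1, 1].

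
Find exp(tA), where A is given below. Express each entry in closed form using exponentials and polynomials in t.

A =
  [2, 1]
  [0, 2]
e^{tA} =
  [exp(2*t), t*exp(2*t)]
  [0, exp(2*t)]

Strategy: write A = P · J · P⁻¹ where J is a Jordan canonical form, so e^{tA} = P · e^{tJ} · P⁻¹, and e^{tJ} can be computed block-by-block.

A has Jordan form
J =
  [2, 1]
  [0, 2]
(up to reordering of blocks).

Per-block formulas:
  For a 2×2 Jordan block J_2(2): exp(t · J_2(2)) = e^(2t)·(I + t·N), where N is the 2×2 nilpotent shift.

After assembling e^{tJ} and conjugating by P, we get:

e^{tA} =
  [exp(2*t), t*exp(2*t)]
  [0, exp(2*t)]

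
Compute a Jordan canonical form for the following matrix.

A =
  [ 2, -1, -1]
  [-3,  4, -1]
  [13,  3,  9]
J_3(5)

The characteristic polynomial is
  det(x·I − A) = x^3 - 15*x^2 + 75*x - 125 = (x - 5)^3

Eigenvalues and multiplicities (the geometric multiplicity of λ is n − rank(A − λI), which equals the number of Jordan blocks for λ):
  λ = 5: algebraic multiplicity = 3, geometric multiplicity = 1

Determining the block sizes for each eigenvalue:
  λ = 5: one block (gm = 1), so the single block has size am = 3 → block sizes [3]

Assembling the blocks gives a Jordan form
J =
  [5, 1, 0]
  [0, 5, 1]
  [0, 0, 5]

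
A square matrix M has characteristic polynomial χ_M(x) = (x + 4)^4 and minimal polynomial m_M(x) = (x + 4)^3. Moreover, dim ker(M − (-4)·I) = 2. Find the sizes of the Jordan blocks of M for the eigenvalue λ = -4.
Block sizes for λ = -4: [3, 1]

Step 1 — from the characteristic polynomial, algebraic multiplicity of λ = -4 is 4. From dim ker(M − (-4)·I) = 2, there are exactly 2 Jordan blocks for λ = -4.
Step 2 — from the minimal polynomial, the factor (x + 4)^3 tells us the largest block for λ = -4 has size 3.
Step 3 — with total size 4, 2 blocks, and largest block 3, the block sizes (in nonincreasing order) are [3, 1].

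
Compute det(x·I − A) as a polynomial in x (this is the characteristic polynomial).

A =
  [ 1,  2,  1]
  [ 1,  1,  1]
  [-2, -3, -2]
x^3

Expanding det(x·I − A) (e.g. by cofactor expansion or by noting that A is similar to its Jordan form J, which has the same characteristic polynomial as A) gives
  χ_A(x) = x^3
which factors as x^3. The eigenvalues (with algebraic multiplicities) are λ = 0 with multiplicity 3.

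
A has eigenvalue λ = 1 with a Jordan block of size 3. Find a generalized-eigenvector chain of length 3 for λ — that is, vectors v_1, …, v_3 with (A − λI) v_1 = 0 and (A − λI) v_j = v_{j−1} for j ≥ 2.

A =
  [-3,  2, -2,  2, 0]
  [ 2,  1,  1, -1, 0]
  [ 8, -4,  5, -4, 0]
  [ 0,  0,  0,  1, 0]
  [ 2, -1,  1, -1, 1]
A Jordan chain for λ = 1 of length 3:
v_1 = (4, 0, -8, 0, -2)ᵀ
v_2 = (-4, 2, 8, 0, 2)ᵀ
v_3 = (1, 0, 0, 0, 0)ᵀ

Let N = A − (1)·I. We want v_3 with N^3 v_3 = 0 but N^2 v_3 ≠ 0; then v_{j-1} := N · v_j for j = 3, …, 2.

Pick v_3 = (1, 0, 0, 0, 0)ᵀ.
Then v_2 = N · v_3 = (-4, 2, 8, 0, 2)ᵀ.
Then v_1 = N · v_2 = (4, 0, -8, 0, -2)ᵀ.

Sanity check: (A − (1)·I) v_1 = (0, 0, 0, 0, 0)ᵀ = 0. ✓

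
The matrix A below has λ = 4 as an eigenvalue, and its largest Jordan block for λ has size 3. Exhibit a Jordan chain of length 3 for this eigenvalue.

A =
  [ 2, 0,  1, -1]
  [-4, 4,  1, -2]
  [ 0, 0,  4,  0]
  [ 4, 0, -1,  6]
A Jordan chain for λ = 4 of length 3:
v_1 = (-1, -2, 0, 2)ᵀ
v_2 = (1, 1, 0, -1)ᵀ
v_3 = (0, 0, 1, 0)ᵀ

Let N = A − (4)·I. We want v_3 with N^3 v_3 = 0 but N^2 v_3 ≠ 0; then v_{j-1} := N · v_j for j = 3, …, 2.

Pick v_3 = (0, 0, 1, 0)ᵀ.
Then v_2 = N · v_3 = (1, 1, 0, -1)ᵀ.
Then v_1 = N · v_2 = (-1, -2, 0, 2)ᵀ.

Sanity check: (A − (4)·I) v_1 = (0, 0, 0, 0)ᵀ = 0. ✓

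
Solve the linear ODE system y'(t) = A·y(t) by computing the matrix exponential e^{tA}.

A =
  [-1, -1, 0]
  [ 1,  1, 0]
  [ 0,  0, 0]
e^{tA} =
  [1 - t, -t, 0]
  [t, t + 1, 0]
  [0, 0, 1]

Strategy: write A = P · J · P⁻¹ where J is a Jordan canonical form, so e^{tA} = P · e^{tJ} · P⁻¹, and e^{tJ} can be computed block-by-block.

A has Jordan form
J =
  [0, 1, 0]
  [0, 0, 0]
  [0, 0, 0]
(up to reordering of blocks).

Per-block formulas:
  For a 2×2 Jordan block J_2(0): exp(t · J_2(0)) = e^(0t)·(I + t·N), where N is the 2×2 nilpotent shift.
  For a 1×1 block at λ = 0: exp(t · [0]) = [e^(0t)].

After assembling e^{tJ} and conjugating by P, we get:

e^{tA} =
  [1 - t, -t, 0]
  [t, t + 1, 0]
  [0, 0, 1]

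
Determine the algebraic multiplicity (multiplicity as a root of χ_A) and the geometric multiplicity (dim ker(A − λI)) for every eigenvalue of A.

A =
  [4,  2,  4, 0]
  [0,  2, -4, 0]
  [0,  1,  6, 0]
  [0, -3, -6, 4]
λ = 4: alg = 4, geom = 3

Step 1 — factor the characteristic polynomial to read off the algebraic multiplicities:
  χ_A(x) = (x - 4)^4

Step 2 — compute geometric multiplicities via the rank-nullity identity g(λ) = n − rank(A − λI):
  rank(A − (4)·I) = 1, so dim ker(A − (4)·I) = n − 1 = 3

Summary:
  λ = 4: algebraic multiplicity = 4, geometric multiplicity = 3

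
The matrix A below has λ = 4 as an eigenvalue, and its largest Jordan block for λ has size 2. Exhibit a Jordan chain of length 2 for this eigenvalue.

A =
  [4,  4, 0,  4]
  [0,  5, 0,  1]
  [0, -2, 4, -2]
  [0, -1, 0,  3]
A Jordan chain for λ = 4 of length 2:
v_1 = (4, 1, -2, -1)ᵀ
v_2 = (0, 1, 0, 0)ᵀ

Let N = A − (4)·I. We want v_2 with N^2 v_2 = 0 but N^1 v_2 ≠ 0; then v_{j-1} := N · v_j for j = 2, …, 2.

Pick v_2 = (0, 1, 0, 0)ᵀ.
Then v_1 = N · v_2 = (4, 1, -2, -1)ᵀ.

Sanity check: (A − (4)·I) v_1 = (0, 0, 0, 0)ᵀ = 0. ✓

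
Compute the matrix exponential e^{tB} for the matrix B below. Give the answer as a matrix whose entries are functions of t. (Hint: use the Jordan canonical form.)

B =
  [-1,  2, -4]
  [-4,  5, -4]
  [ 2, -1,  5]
e^{tB} =
  [-4*t*exp(3*t) + exp(3*t), 2*t*exp(3*t), -4*t*exp(3*t)]
  [-4*t*exp(3*t), 2*t*exp(3*t) + exp(3*t), -4*t*exp(3*t)]
  [2*t*exp(3*t), -t*exp(3*t), 2*t*exp(3*t) + exp(3*t)]

Strategy: write B = P · J · P⁻¹ where J is a Jordan canonical form, so e^{tB} = P · e^{tJ} · P⁻¹, and e^{tJ} can be computed block-by-block.

B has Jordan form
J =
  [3, 1, 0]
  [0, 3, 0]
  [0, 0, 3]
(up to reordering of blocks).

Per-block formulas:
  For a 2×2 Jordan block J_2(3): exp(t · J_2(3)) = e^(3t)·(I + t·N), where N is the 2×2 nilpotent shift.
  For a 1×1 block at λ = 3: exp(t · [3]) = [e^(3t)].

After assembling e^{tJ} and conjugating by P, we get:

e^{tB} =
  [-4*t*exp(3*t) + exp(3*t), 2*t*exp(3*t), -4*t*exp(3*t)]
  [-4*t*exp(3*t), 2*t*exp(3*t) + exp(3*t), -4*t*exp(3*t)]
  [2*t*exp(3*t), -t*exp(3*t), 2*t*exp(3*t) + exp(3*t)]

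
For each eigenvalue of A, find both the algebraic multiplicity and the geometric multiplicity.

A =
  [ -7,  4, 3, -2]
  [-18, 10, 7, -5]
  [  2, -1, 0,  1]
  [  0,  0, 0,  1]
λ = 1: alg = 4, geom = 2

Step 1 — factor the characteristic polynomial to read off the algebraic multiplicities:
  χ_A(x) = (x - 1)^4

Step 2 — compute geometric multiplicities via the rank-nullity identity g(λ) = n − rank(A − λI):
  rank(A − (1)·I) = 2, so dim ker(A − (1)·I) = n − 2 = 2

Summary:
  λ = 1: algebraic multiplicity = 4, geometric multiplicity = 2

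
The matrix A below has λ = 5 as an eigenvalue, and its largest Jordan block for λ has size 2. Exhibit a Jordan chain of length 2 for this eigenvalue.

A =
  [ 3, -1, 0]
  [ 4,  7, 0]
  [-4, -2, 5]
A Jordan chain for λ = 5 of length 2:
v_1 = (-2, 4, -4)ᵀ
v_2 = (1, 0, 0)ᵀ

Let N = A − (5)·I. We want v_2 with N^2 v_2 = 0 but N^1 v_2 ≠ 0; then v_{j-1} := N · v_j for j = 2, …, 2.

Pick v_2 = (1, 0, 0)ᵀ.
Then v_1 = N · v_2 = (-2, 4, -4)ᵀ.

Sanity check: (A − (5)·I) v_1 = (0, 0, 0)ᵀ = 0. ✓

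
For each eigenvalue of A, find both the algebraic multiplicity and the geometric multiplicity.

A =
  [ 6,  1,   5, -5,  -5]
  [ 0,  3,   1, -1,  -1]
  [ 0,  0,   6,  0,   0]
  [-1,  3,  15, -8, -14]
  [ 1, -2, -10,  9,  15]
λ = 2: alg = 2, geom = 1; λ = 6: alg = 3, geom = 2

Step 1 — factor the characteristic polynomial to read off the algebraic multiplicities:
  χ_A(x) = (x - 6)^3*(x - 2)^2

Step 2 — compute geometric multiplicities via the rank-nullity identity g(λ) = n − rank(A − λI):
  rank(A − (2)·I) = 4, so dim ker(A − (2)·I) = n − 4 = 1
  rank(A − (6)·I) = 3, so dim ker(A − (6)·I) = n − 3 = 2

Summary:
  λ = 2: algebraic multiplicity = 2, geometric multiplicity = 1
  λ = 6: algebraic multiplicity = 3, geometric multiplicity = 2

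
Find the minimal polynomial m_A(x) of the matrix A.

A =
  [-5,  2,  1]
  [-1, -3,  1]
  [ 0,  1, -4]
x^3 + 12*x^2 + 48*x + 64

The characteristic polynomial is χ_A(x) = (x + 4)^3, so the eigenvalues are known. The minimal polynomial is
  m_A(x) = Π_λ (x − λ)^{k_λ}
where k_λ is the size of the *largest* Jordan block for λ (equivalently, the smallest k with (A − λI)^k v = 0 for every generalised eigenvector v of λ).

  λ = -4: largest Jordan block has size 3, contributing (x + 4)^3

So m_A(x) = (x + 4)^3 = x^3 + 12*x^2 + 48*x + 64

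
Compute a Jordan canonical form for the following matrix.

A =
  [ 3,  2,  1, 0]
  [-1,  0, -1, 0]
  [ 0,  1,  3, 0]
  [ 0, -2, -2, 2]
J_3(2) ⊕ J_1(2)

The characteristic polynomial is
  det(x·I − A) = x^4 - 8*x^3 + 24*x^2 - 32*x + 16 = (x - 2)^4

Eigenvalues and multiplicities (the geometric multiplicity of λ is n − rank(A − λI), which equals the number of Jordan blocks for λ):
  λ = 2: algebraic multiplicity = 4, geometric multiplicity = 2

Determining the block sizes for each eigenvalue:
  λ = 2: with am = 4 and gm = 2, the partition is not yet determined (e.g. several partitions of 4 into 2 parts exist). Let N = A − (2)·I. Computing rank(N^1) = 2, rank(N^2) = 1, rank(N^3) = 0; the number of blocks of size ≥ j is rank(N^{j−1}) − rank(N^j), giving [2, 1, 1]. So we have 1 block(s) of size 3, 1 block(s) of size 1 → block sizes [3, 1]

Assembling the blocks gives a Jordan form
J =
  [2, 1, 0, 0]
  [0, 2, 1, 0]
  [0, 0, 2, 0]
  [0, 0, 0, 2]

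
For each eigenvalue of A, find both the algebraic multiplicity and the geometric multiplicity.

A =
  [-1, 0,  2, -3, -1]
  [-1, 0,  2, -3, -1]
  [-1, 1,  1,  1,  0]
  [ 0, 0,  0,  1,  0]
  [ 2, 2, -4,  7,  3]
λ = 0: alg = 1, geom = 1; λ = 1: alg = 4, geom = 2

Step 1 — factor the characteristic polynomial to read off the algebraic multiplicities:
  χ_A(x) = x*(x - 1)^4

Step 2 — compute geometric multiplicities via the rank-nullity identity g(λ) = n − rank(A − λI):
  rank(A − (0)·I) = 4, so dim ker(A − (0)·I) = n − 4 = 1
  rank(A − (1)·I) = 3, so dim ker(A − (1)·I) = n − 3 = 2

Summary:
  λ = 0: algebraic multiplicity = 1, geometric multiplicity = 1
  λ = 1: algebraic multiplicity = 4, geometric multiplicity = 2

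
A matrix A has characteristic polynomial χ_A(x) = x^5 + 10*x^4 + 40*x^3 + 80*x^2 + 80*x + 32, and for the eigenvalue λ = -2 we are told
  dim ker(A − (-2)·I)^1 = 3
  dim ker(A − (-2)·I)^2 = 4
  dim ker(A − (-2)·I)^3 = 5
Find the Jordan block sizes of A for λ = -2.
Block sizes for λ = -2: [3, 1, 1]

From the dimensions of kernels of powers, the number of Jordan blocks of size at least j is d_j − d_{j−1} where d_j = dim ker(N^j) (with d_0 = 0). Computing the differences gives [3, 1, 1].
The number of blocks of size exactly k is (#blocks of size ≥ k) − (#blocks of size ≥ k + 1), so the partition is: 2 block(s) of size 1, 1 block(s) of size 3.
In nonincreasing order the block sizes are [3, 1, 1].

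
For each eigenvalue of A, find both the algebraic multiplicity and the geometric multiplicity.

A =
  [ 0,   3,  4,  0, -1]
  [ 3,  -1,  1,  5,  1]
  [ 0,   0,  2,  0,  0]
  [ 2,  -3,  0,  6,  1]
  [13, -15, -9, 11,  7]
λ = 2: alg = 3, geom = 2; λ = 4: alg = 2, geom = 1

Step 1 — factor the characteristic polynomial to read off the algebraic multiplicities:
  χ_A(x) = (x - 4)^2*(x - 2)^3

Step 2 — compute geometric multiplicities via the rank-nullity identity g(λ) = n − rank(A − λI):
  rank(A − (2)·I) = 3, so dim ker(A − (2)·I) = n − 3 = 2
  rank(A − (4)·I) = 4, so dim ker(A − (4)·I) = n − 4 = 1

Summary:
  λ = 2: algebraic multiplicity = 3, geometric multiplicity = 2
  λ = 4: algebraic multiplicity = 2, geometric multiplicity = 1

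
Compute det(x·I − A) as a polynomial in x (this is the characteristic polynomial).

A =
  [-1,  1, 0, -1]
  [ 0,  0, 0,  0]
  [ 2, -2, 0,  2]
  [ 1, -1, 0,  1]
x^4

Expanding det(x·I − A) (e.g. by cofactor expansion or by noting that A is similar to its Jordan form J, which has the same characteristic polynomial as A) gives
  χ_A(x) = x^4
which factors as x^4. The eigenvalues (with algebraic multiplicities) are λ = 0 with multiplicity 4.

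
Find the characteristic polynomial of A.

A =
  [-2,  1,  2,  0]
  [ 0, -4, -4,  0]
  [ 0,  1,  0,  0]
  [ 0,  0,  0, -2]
x^4 + 8*x^3 + 24*x^2 + 32*x + 16

Expanding det(x·I − A) (e.g. by cofactor expansion or by noting that A is similar to its Jordan form J, which has the same characteristic polynomial as A) gives
  χ_A(x) = x^4 + 8*x^3 + 24*x^2 + 32*x + 16
which factors as (x + 2)^4. The eigenvalues (with algebraic multiplicities) are λ = -2 with multiplicity 4.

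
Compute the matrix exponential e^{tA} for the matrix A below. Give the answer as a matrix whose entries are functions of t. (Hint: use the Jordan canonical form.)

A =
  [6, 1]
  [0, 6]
e^{tA} =
  [exp(6*t), t*exp(6*t)]
  [0, exp(6*t)]

Strategy: write A = P · J · P⁻¹ where J is a Jordan canonical form, so e^{tA} = P · e^{tJ} · P⁻¹, and e^{tJ} can be computed block-by-block.

A has Jordan form
J =
  [6, 1]
  [0, 6]
(up to reordering of blocks).

Per-block formulas:
  For a 2×2 Jordan block J_2(6): exp(t · J_2(6)) = e^(6t)·(I + t·N), where N is the 2×2 nilpotent shift.

After assembling e^{tJ} and conjugating by P, we get:

e^{tA} =
  [exp(6*t), t*exp(6*t)]
  [0, exp(6*t)]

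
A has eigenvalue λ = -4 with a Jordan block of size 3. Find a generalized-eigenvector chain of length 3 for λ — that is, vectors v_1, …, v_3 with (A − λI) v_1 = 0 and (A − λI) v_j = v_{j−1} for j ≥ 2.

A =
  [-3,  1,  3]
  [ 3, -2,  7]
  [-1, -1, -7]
A Jordan chain for λ = -4 of length 3:
v_1 = (1, 2, -1)ᵀ
v_2 = (1, 3, -1)ᵀ
v_3 = (1, 0, 0)ᵀ

Let N = A − (-4)·I. We want v_3 with N^3 v_3 = 0 but N^2 v_3 ≠ 0; then v_{j-1} := N · v_j for j = 3, …, 2.

Pick v_3 = (1, 0, 0)ᵀ.
Then v_2 = N · v_3 = (1, 3, -1)ᵀ.
Then v_1 = N · v_2 = (1, 2, -1)ᵀ.

Sanity check: (A − (-4)·I) v_1 = (0, 0, 0)ᵀ = 0. ✓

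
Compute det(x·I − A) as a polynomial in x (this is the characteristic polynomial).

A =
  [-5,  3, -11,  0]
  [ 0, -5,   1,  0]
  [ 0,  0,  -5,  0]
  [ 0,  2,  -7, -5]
x^4 + 20*x^3 + 150*x^2 + 500*x + 625

Expanding det(x·I − A) (e.g. by cofactor expansion or by noting that A is similar to its Jordan form J, which has the same characteristic polynomial as A) gives
  χ_A(x) = x^4 + 20*x^3 + 150*x^2 + 500*x + 625
which factors as (x + 5)^4. The eigenvalues (with algebraic multiplicities) are λ = -5 with multiplicity 4.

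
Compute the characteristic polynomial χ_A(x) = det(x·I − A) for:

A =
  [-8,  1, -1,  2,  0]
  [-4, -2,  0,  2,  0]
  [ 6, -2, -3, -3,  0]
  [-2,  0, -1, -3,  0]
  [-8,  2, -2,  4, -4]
x^5 + 20*x^4 + 160*x^3 + 640*x^2 + 1280*x + 1024

Expanding det(x·I − A) (e.g. by cofactor expansion or by noting that A is similar to its Jordan form J, which has the same characteristic polynomial as A) gives
  χ_A(x) = x^5 + 20*x^4 + 160*x^3 + 640*x^2 + 1280*x + 1024
which factors as (x + 4)^5. The eigenvalues (with algebraic multiplicities) are λ = -4 with multiplicity 5.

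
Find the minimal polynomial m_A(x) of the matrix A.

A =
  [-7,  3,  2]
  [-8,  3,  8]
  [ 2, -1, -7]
x^3 + 11*x^2 + 35*x + 25

The characteristic polynomial is χ_A(x) = (x + 1)*(x + 5)^2, so the eigenvalues are known. The minimal polynomial is
  m_A(x) = Π_λ (x − λ)^{k_λ}
where k_λ is the size of the *largest* Jordan block for λ (equivalently, the smallest k with (A − λI)^k v = 0 for every generalised eigenvector v of λ).

  λ = -5: largest Jordan block has size 2, contributing (x + 5)^2
  λ = -1: largest Jordan block has size 1, contributing (x + 1)

So m_A(x) = (x + 1)*(x + 5)^2 = x^3 + 11*x^2 + 35*x + 25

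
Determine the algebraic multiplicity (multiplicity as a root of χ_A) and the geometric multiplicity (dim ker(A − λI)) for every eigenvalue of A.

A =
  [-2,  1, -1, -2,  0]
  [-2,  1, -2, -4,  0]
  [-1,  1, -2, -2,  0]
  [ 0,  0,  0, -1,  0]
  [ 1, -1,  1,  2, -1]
λ = -1: alg = 5, geom = 4

Step 1 — factor the characteristic polynomial to read off the algebraic multiplicities:
  χ_A(x) = (x + 1)^5

Step 2 — compute geometric multiplicities via the rank-nullity identity g(λ) = n − rank(A − λI):
  rank(A − (-1)·I) = 1, so dim ker(A − (-1)·I) = n − 1 = 4

Summary:
  λ = -1: algebraic multiplicity = 5, geometric multiplicity = 4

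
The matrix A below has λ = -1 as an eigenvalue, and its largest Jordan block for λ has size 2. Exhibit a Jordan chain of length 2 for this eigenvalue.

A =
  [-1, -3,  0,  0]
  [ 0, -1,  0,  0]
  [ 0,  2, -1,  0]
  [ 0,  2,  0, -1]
A Jordan chain for λ = -1 of length 2:
v_1 = (-3, 0, 2, 2)ᵀ
v_2 = (0, 1, 0, 0)ᵀ

Let N = A − (-1)·I. We want v_2 with N^2 v_2 = 0 but N^1 v_2 ≠ 0; then v_{j-1} := N · v_j for j = 2, …, 2.

Pick v_2 = (0, 1, 0, 0)ᵀ.
Then v_1 = N · v_2 = (-3, 0, 2, 2)ᵀ.

Sanity check: (A − (-1)·I) v_1 = (0, 0, 0, 0)ᵀ = 0. ✓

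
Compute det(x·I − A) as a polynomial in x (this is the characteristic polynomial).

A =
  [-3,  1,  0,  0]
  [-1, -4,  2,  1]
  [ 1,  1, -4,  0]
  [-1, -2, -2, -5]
x^4 + 16*x^3 + 96*x^2 + 256*x + 256

Expanding det(x·I − A) (e.g. by cofactor expansion or by noting that A is similar to its Jordan form J, which has the same characteristic polynomial as A) gives
  χ_A(x) = x^4 + 16*x^3 + 96*x^2 + 256*x + 256
which factors as (x + 4)^4. The eigenvalues (with algebraic multiplicities) are λ = -4 with multiplicity 4.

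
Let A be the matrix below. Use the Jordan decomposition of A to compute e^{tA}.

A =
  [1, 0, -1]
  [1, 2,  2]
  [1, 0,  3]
e^{tA} =
  [-t*exp(2*t) + exp(2*t), 0, -t*exp(2*t)]
  [t^2*exp(2*t)/2 + t*exp(2*t), exp(2*t), t^2*exp(2*t)/2 + 2*t*exp(2*t)]
  [t*exp(2*t), 0, t*exp(2*t) + exp(2*t)]

Strategy: write A = P · J · P⁻¹ where J is a Jordan canonical form, so e^{tA} = P · e^{tJ} · P⁻¹, and e^{tJ} can be computed block-by-block.

A has Jordan form
J =
  [2, 1, 0]
  [0, 2, 1]
  [0, 0, 2]
(up to reordering of blocks).

Per-block formulas:
  For a 3×3 Jordan block J_3(2): exp(t · J_3(2)) = e^(2t)·(I + t·N + (t^2/2)·N^2), where N is the 3×3 nilpotent shift.

After assembling e^{tJ} and conjugating by P, we get:

e^{tA} =
  [-t*exp(2*t) + exp(2*t), 0, -t*exp(2*t)]
  [t^2*exp(2*t)/2 + t*exp(2*t), exp(2*t), t^2*exp(2*t)/2 + 2*t*exp(2*t)]
  [t*exp(2*t), 0, t*exp(2*t) + exp(2*t)]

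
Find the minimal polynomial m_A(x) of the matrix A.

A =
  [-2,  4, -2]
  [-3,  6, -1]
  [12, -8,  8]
x^2 - 8*x + 16

The characteristic polynomial is χ_A(x) = (x - 4)^3, so the eigenvalues are known. The minimal polynomial is
  m_A(x) = Π_λ (x − λ)^{k_λ}
where k_λ is the size of the *largest* Jordan block for λ (equivalently, the smallest k with (A − λI)^k v = 0 for every generalised eigenvector v of λ).

  λ = 4: largest Jordan block has size 2, contributing (x − 4)^2

So m_A(x) = (x - 4)^2 = x^2 - 8*x + 16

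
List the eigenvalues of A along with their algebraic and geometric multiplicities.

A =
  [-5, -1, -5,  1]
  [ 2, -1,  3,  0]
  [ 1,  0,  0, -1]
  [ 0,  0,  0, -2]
λ = -2: alg = 4, geom = 2

Step 1 — factor the characteristic polynomial to read off the algebraic multiplicities:
  χ_A(x) = (x + 2)^4

Step 2 — compute geometric multiplicities via the rank-nullity identity g(λ) = n − rank(A − λI):
  rank(A − (-2)·I) = 2, so dim ker(A − (-2)·I) = n − 2 = 2

Summary:
  λ = -2: algebraic multiplicity = 4, geometric multiplicity = 2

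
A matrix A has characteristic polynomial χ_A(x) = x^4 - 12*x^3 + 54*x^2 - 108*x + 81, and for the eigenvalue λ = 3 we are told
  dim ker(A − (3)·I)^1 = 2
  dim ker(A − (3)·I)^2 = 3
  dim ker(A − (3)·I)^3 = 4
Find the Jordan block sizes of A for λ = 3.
Block sizes for λ = 3: [3, 1]

From the dimensions of kernels of powers, the number of Jordan blocks of size at least j is d_j − d_{j−1} where d_j = dim ker(N^j) (with d_0 = 0). Computing the differences gives [2, 1, 1].
The number of blocks of size exactly k is (#blocks of size ≥ k) − (#blocks of size ≥ k + 1), so the partition is: 1 block(s) of size 1, 1 block(s) of size 3.
In nonincreasing order the block sizes are [3, 1].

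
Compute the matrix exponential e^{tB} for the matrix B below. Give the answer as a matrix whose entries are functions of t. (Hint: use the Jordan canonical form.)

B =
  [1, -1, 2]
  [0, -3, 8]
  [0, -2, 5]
e^{tB} =
  [exp(t), -t*exp(t), 2*t*exp(t)]
  [0, -4*t*exp(t) + exp(t), 8*t*exp(t)]
  [0, -2*t*exp(t), 4*t*exp(t) + exp(t)]

Strategy: write B = P · J · P⁻¹ where J is a Jordan canonical form, so e^{tB} = P · e^{tJ} · P⁻¹, and e^{tJ} can be computed block-by-block.

B has Jordan form
J =
  [1, 1, 0]
  [0, 1, 0]
  [0, 0, 1]
(up to reordering of blocks).

Per-block formulas:
  For a 1×1 block at λ = 1: exp(t · [1]) = [e^(1t)].
  For a 2×2 Jordan block J_2(1): exp(t · J_2(1)) = e^(1t)·(I + t·N), where N is the 2×2 nilpotent shift.

After assembling e^{tJ} and conjugating by P, we get:

e^{tB} =
  [exp(t), -t*exp(t), 2*t*exp(t)]
  [0, -4*t*exp(t) + exp(t), 8*t*exp(t)]
  [0, -2*t*exp(t), 4*t*exp(t) + exp(t)]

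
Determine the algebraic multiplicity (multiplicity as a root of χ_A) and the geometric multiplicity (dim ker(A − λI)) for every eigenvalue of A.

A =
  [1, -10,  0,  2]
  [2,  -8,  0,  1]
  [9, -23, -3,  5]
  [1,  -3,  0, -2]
λ = -3: alg = 4, geom = 2

Step 1 — factor the characteristic polynomial to read off the algebraic multiplicities:
  χ_A(x) = (x + 3)^4

Step 2 — compute geometric multiplicities via the rank-nullity identity g(λ) = n − rank(A − λI):
  rank(A − (-3)·I) = 2, so dim ker(A − (-3)·I) = n − 2 = 2

Summary:
  λ = -3: algebraic multiplicity = 4, geometric multiplicity = 2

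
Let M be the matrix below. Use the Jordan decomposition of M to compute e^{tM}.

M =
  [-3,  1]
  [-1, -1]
e^{tM} =
  [-t*exp(-2*t) + exp(-2*t), t*exp(-2*t)]
  [-t*exp(-2*t), t*exp(-2*t) + exp(-2*t)]

Strategy: write M = P · J · P⁻¹ where J is a Jordan canonical form, so e^{tM} = P · e^{tJ} · P⁻¹, and e^{tJ} can be computed block-by-block.

M has Jordan form
J =
  [-2,  1]
  [ 0, -2]
(up to reordering of blocks).

Per-block formulas:
  For a 2×2 Jordan block J_2(-2): exp(t · J_2(-2)) = e^(-2t)·(I + t·N), where N is the 2×2 nilpotent shift.

After assembling e^{tJ} and conjugating by P, we get:

e^{tM} =
  [-t*exp(-2*t) + exp(-2*t), t*exp(-2*t)]
  [-t*exp(-2*t), t*exp(-2*t) + exp(-2*t)]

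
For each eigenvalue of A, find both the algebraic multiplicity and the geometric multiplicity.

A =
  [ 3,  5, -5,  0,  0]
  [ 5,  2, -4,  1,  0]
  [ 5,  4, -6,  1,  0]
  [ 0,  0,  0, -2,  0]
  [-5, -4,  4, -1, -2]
λ = -2: alg = 4, geom = 3; λ = 3: alg = 1, geom = 1

Step 1 — factor the characteristic polynomial to read off the algebraic multiplicities:
  χ_A(x) = (x - 3)*(x + 2)^4

Step 2 — compute geometric multiplicities via the rank-nullity identity g(λ) = n − rank(A − λI):
  rank(A − (-2)·I) = 2, so dim ker(A − (-2)·I) = n − 2 = 3
  rank(A − (3)·I) = 4, so dim ker(A − (3)·I) = n − 4 = 1

Summary:
  λ = -2: algebraic multiplicity = 4, geometric multiplicity = 3
  λ = 3: algebraic multiplicity = 1, geometric multiplicity = 1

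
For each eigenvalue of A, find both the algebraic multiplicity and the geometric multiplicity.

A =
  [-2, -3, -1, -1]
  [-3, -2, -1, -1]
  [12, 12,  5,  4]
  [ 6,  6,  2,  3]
λ = 1: alg = 4, geom = 3

Step 1 — factor the characteristic polynomial to read off the algebraic multiplicities:
  χ_A(x) = (x - 1)^4

Step 2 — compute geometric multiplicities via the rank-nullity identity g(λ) = n − rank(A − λI):
  rank(A − (1)·I) = 1, so dim ker(A − (1)·I) = n − 1 = 3

Summary:
  λ = 1: algebraic multiplicity = 4, geometric multiplicity = 3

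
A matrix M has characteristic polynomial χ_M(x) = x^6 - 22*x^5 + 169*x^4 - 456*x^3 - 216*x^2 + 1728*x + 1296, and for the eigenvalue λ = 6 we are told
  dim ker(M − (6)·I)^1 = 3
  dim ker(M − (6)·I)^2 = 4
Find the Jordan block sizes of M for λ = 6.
Block sizes for λ = 6: [2, 1, 1]

From the dimensions of kernels of powers, the number of Jordan blocks of size at least j is d_j − d_{j−1} where d_j = dim ker(N^j) (with d_0 = 0). Computing the differences gives [3, 1].
The number of blocks of size exactly k is (#blocks of size ≥ k) − (#blocks of size ≥ k + 1), so the partition is: 2 block(s) of size 1, 1 block(s) of size 2.
In nonincreasing order the block sizes are [2, 1, 1].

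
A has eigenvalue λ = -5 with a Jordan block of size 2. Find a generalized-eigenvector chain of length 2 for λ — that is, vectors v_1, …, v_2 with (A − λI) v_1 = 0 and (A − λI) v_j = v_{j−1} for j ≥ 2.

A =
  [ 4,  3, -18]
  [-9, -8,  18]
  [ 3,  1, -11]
A Jordan chain for λ = -5 of length 2:
v_1 = (9, -9, 3)ᵀ
v_2 = (1, 0, 0)ᵀ

Let N = A − (-5)·I. We want v_2 with N^2 v_2 = 0 but N^1 v_2 ≠ 0; then v_{j-1} := N · v_j for j = 2, …, 2.

Pick v_2 = (1, 0, 0)ᵀ.
Then v_1 = N · v_2 = (9, -9, 3)ᵀ.

Sanity check: (A − (-5)·I) v_1 = (0, 0, 0)ᵀ = 0. ✓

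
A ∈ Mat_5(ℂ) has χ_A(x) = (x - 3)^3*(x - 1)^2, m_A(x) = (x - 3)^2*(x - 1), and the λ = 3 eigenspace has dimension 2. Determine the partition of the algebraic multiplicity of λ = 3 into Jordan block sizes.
Block sizes for λ = 3: [2, 1]

Step 1 — from the characteristic polynomial, algebraic multiplicity of λ = 3 is 3. From dim ker(A − (3)·I) = 2, there are exactly 2 Jordan blocks for λ = 3.
Step 2 — from the minimal polynomial, the factor (x − 3)^2 tells us the largest block for λ = 3 has size 2.
Step 3 — with total size 3, 2 blocks, and largest block 2, the block sizes (in nonincreasing order) are [2, 1].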